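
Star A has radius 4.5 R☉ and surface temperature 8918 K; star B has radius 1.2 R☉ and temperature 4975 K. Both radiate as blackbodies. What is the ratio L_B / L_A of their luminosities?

L = 4πR²σT⁴ ∝ R²T⁴, so L_B/L_A = (1.2/4.5)² × (4975/8918)⁴ = 0.0711 × 0.0969 = 6.89×10^-3.

L_B/L_A ≈ 6.89×10^-3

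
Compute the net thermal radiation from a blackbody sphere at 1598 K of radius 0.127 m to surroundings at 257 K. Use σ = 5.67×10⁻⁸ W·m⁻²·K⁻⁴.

Q ≈ 74900 W

A = 4πr² = 4π × (0.127)² = 0.203 m².
Q = σA(T⁴ − T_s⁴). T⁴ − T_s⁴ = (1598)⁴ − (257)⁴ = 6.52×10^12 − 4.36×10^9 = 6.52×10^12 K⁴.
Q = 5.67×10⁻⁸ × 0.203 × 6.52×10^12 = 74900 W.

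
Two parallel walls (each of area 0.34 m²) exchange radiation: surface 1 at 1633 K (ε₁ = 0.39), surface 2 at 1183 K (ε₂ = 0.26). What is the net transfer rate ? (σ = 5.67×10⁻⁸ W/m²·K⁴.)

Q ≈ 18400 W

For two large parallel gray plates, q = σ(T₁⁴ − T₂⁴) / (1/ε₁ + 1/ε₂ − 1).
1/ε₁ + 1/ε₂ − 1 = 1/0.39 + 1/0.26 − 1 = 5.410.
T₁⁴ − T₂⁴ = 7.11×10^12 − 1.96×10^12 = 5.15×10^12 K⁴.
q = 5.67×10⁻⁸ × 5.15×10^12 / 5.410 = 54000 W/m².
Q = q·A = 54000 × 0.34 = 18400 W.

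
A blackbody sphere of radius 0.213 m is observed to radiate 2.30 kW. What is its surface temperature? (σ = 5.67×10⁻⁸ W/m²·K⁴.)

T ≈ 516 K

A = 4πr² = 4π × (0.213)² = 0.570 m².
From P = σAT⁴, T = (P / σA)^(1/4) = (2300 / (5.67×10⁻⁸ × 0.570))^(1/4).
T = (7.12×10^10)^(1/4) = 516 K.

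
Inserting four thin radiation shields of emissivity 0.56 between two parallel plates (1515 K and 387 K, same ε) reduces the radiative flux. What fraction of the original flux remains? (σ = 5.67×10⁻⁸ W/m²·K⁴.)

With N identical shields there are N+1 = 5 gaps in series, each with the same radiative resistance, so the flux falls to 1/(N+1) of its unshielded value.

ratio ≈ 0.200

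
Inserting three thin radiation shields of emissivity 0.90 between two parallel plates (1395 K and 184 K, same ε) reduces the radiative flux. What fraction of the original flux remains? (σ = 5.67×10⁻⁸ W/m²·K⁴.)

With N identical shields there are N+1 = 4 gaps in series, each with the same radiative resistance, so the flux falls to 1/(N+1) of its unshielded value.

ratio ≈ 0.250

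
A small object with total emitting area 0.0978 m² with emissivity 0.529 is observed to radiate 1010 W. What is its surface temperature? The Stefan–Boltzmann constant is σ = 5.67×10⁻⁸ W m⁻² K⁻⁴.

From P = εσAT⁴, T = (P / εσA)^(1/4) = (1010 / (0.529 × 5.67×10⁻⁸ × 0.0978))^(1/4).
T = (3.44×10^11)^(1/4) = 766 K.

T ≈ 766 K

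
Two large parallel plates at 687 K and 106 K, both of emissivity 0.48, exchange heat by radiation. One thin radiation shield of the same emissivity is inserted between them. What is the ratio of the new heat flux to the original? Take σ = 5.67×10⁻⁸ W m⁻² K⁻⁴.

ratio ≈ 0.500

With N identical shields there are N+1 = 2 gaps in series, each with the same radiative resistance, so the flux falls to 1/(N+1) of its unshielded value.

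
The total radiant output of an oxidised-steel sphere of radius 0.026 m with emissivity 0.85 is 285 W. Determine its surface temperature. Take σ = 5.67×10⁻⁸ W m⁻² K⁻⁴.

A = 4πr² = 4π × (0.026)² = 8.49×10^-3 m².
From P = εσAT⁴, T = (P / εσA)^(1/4) = (285 / (0.85 × 5.67×10⁻⁸ × 8.49×10^-3))^(1/4).
T = (6.96×10^11)^(1/4) = 913 K.

T ≈ 913 K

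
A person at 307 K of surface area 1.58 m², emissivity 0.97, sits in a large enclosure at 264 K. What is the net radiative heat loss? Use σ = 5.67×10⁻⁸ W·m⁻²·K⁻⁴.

Q ≈ 350 W

Q = εσA(T⁴ − T_s⁴). T⁴ − T_s⁴ = (307)⁴ − (264)⁴ = 8.88×10^9 − 4.86×10^9 = 4.03×10^9 K⁴.
Q = 0.97 × 5.67×10⁻⁸ × 1.58 × 4.03×10^9 = 350 W.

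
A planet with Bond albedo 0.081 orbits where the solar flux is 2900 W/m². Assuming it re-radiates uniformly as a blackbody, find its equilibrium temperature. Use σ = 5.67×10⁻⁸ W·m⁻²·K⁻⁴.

Power absorbed = (1−a)S·πR²; power emitted = 4πR²σT⁴. Equating and cancelling πR²:
T = ((1−a)S / 4σ)^(1/4) = (2670 / (4 × 5.67×10⁻⁸))^(1/4) = (1.18×10^10)^(1/4).
T = 329 K.

T ≈ 329 K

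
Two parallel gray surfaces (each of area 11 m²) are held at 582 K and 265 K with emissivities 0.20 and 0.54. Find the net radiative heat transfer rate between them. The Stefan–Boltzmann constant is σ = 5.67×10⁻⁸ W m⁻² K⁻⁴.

For two large parallel gray plates, q = σ(T₁⁴ − T₂⁴) / (1/ε₁ + 1/ε₂ − 1).
1/ε₁ + 1/ε₂ − 1 = 1/0.20 + 1/0.54 − 1 = 5.852.
T₁⁴ − T₂⁴ = 1.15×10^11 − 4.93×10^9 = 1.10×10^11 K⁴.
q = 5.67×10⁻⁸ × 1.10×10^11 / 5.852 = 1060 W/m².
Q = q·A = 1060 × 11 = 11700 W.

Q ≈ 11700 W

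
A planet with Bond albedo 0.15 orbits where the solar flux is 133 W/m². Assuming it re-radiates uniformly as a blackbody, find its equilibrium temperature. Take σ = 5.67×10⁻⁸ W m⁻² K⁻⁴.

Power absorbed = (1−a)S·πR²; power emitted = 4πR²σT⁴. Equating and cancelling πR²:
T = ((1−a)S / 4σ)^(1/4) = (113 / (4 × 5.67×10⁻⁸))^(1/4) = (4.98×10^8)^(1/4).
T = 149 K.

T ≈ 149 K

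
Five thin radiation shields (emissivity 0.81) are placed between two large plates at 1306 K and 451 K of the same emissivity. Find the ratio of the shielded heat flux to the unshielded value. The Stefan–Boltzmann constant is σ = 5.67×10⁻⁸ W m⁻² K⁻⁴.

ratio ≈ 0.167

With N identical shields there are N+1 = 6 gaps in series, each with the same radiative resistance, so the flux falls to 1/(N+1) of its unshielded value.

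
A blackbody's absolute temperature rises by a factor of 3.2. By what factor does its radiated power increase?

P ∝ T⁴, so the power scales as (3.2)⁴ = 105.

factor ≈ 105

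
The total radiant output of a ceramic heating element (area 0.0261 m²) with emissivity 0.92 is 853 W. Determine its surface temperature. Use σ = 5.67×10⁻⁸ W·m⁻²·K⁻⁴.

From P = εσAT⁴, T = (P / εσA)^(1/4) = (853 / (0.92 × 5.67×10⁻⁸ × 0.0261))^(1/4).
T = (6.27×10^11)^(1/4) = 890 K.

T ≈ 890 K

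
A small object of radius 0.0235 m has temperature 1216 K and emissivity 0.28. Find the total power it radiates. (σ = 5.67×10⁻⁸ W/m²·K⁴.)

A = 4πr² = 4π × (0.0235)² = 6.94×10^-3 m².
Stefan–Boltzmann: P = εσAT⁴ = 0.28 × 5.67×10⁻⁸ × 6.94×10^-3 × (1216)⁴ = 0.28 × 5.67×10⁻⁸ × 6.94×10^-3 × 2.19×10^12.
P = 241 W.

P ≈ 241 W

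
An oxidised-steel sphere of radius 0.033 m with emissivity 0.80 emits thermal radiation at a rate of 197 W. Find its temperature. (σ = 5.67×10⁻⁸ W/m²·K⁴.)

A = 4πr² = 4π × (0.033)² = 0.0137 m².
From P = εσAT⁴, T = (P / εσA)^(1/4) = (197 / (0.80 × 5.67×10⁻⁸ × 0.0137))^(1/4).
T = (3.17×10^11)^(1/4) = 751 K.

T ≈ 751 K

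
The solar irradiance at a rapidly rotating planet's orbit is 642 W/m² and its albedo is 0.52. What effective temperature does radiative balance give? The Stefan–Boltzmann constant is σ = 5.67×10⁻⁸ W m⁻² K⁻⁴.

Power absorbed = (1−a)S·πR²; power emitted = 4πR²σT⁴. Equating and cancelling πR²:
T = ((1−a)S / 4σ)^(1/4) = (308 / (4 × 5.67×10⁻⁸))^(1/4) = (1.36×10^9)^(1/4).
T = 192 K.

T ≈ 192 K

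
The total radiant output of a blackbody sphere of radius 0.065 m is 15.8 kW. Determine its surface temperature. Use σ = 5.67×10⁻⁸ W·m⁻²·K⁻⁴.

A = 4πr² = 4π × (0.065)² = 0.0531 m².
From P = σAT⁴, T = (P / σA)^(1/4) = (15800 / (5.67×10⁻⁸ × 0.0531))^(1/4).
T = (5.25×10^12)^(1/4) = 1510 K.

T ≈ 1510 K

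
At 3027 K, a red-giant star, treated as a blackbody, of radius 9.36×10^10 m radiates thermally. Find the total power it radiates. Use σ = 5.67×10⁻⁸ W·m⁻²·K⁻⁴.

A = 4πr² = 4π × (9.36×10^10)² = 1.10×10^23 m².
P = σAT⁴ = 5.67×10⁻⁸ × 1.10×10^23 × (3027)⁴ = 5.67×10⁻⁸ × 1.10×10^23 × 8.40×10^13.
P = 5.24×10^29 W.

P ≈ 5.24×10^29 W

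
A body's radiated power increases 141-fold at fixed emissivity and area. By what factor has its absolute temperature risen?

P ∝ T⁴ ⇒ T ∝ P^(1/4), so T scales by (141)^(1/4) = 3.45.

factor ≈ 3.45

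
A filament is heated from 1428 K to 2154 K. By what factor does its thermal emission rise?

ratio ≈ 5.18

P ∝ T⁴, so the ratio is (2154/1428)⁴ = (1.508)⁴ = 5.18.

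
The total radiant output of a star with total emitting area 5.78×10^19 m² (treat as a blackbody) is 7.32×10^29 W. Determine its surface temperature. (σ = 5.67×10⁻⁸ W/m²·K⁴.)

T ≈ 21700 K

From P = σAT⁴, T = (P / σA)^(1/4) = (7.32×10^29 / (5.67×10⁻⁸ × 5.78×10^19))^(1/4).
T = (2.23×10^17)^(1/4) = 21700 K.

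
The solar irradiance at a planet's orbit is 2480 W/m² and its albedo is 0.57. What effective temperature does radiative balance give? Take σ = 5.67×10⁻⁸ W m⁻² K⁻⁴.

Power absorbed = (1−a)S·πR²; power emitted = 4πR²σT⁴. Equating and cancelling πR²:
T = ((1−a)S / 4σ)^(1/4) = (1070 / (4 × 5.67×10⁻⁸))^(1/4) = (4.70×10^9)^(1/4).
T = 262 K.

T ≈ 262 K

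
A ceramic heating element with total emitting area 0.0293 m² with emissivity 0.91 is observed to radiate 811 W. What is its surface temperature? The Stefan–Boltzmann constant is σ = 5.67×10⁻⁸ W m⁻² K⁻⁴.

From P = εσAT⁴, T = (P / εσA)^(1/4) = (811 / (0.91 × 5.67×10⁻⁸ × 0.0293))^(1/4).
T = (5.36×10^11)^(1/4) = 856 K.

T ≈ 856 K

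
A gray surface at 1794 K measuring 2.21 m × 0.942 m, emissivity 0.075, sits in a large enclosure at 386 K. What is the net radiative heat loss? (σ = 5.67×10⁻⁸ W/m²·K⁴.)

Q ≈ 91500 W

A = 2.21 × 0.942 = 2.08 m².
Q = εσA(T⁴ − T_s⁴). T⁴ − T_s⁴ = (1794)⁴ − (386)⁴ = 1.04×10^13 − 2.22×10^10 = 1.03×10^13 K⁴.
Q = 0.075 × 5.67×10⁻⁸ × 2.08 × 1.03×10^13 = 91500 W.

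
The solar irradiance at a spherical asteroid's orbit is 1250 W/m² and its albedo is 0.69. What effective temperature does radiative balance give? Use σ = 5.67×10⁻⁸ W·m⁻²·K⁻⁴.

T ≈ 203 K

Power absorbed = (1−a)S·πR²; power emitted = 4πR²σT⁴. Equating and cancelling πR²:
T = ((1−a)S / 4σ)^(1/4) = (388 / (4 × 5.67×10⁻⁸))^(1/4) = (1.71×10^9)^(1/4).
T = 203 K.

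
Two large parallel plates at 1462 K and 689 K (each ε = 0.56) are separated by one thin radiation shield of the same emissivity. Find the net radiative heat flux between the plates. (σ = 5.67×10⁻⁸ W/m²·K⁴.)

Each of the 2 gaps contributes resistance (2/ε − 1) = 2/0.56 − 1 = 2.571; total = 5.143.
q = σ(T₁⁴ − T₂⁴) / 5.143 = 5.67×10⁻⁸ × 4.34×10^12 / 5.143 = 47900 W/m².

q ≈ 47900 W/m²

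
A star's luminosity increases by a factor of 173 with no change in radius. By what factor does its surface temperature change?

P ∝ T⁴ ⇒ T ∝ P^(1/4), so T scales by (173)^(1/4) = 3.63.

factor ≈ 3.63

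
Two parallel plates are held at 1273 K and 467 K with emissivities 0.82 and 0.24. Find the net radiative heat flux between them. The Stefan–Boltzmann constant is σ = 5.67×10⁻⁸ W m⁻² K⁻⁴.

For two large parallel gray plates, q = σ(T₁⁴ − T₂⁴) / (1/ε₁ + 1/ε₂ − 1).
1/ε₁ + 1/ε₂ − 1 = 1/0.82 + 1/0.24 − 1 = 4.386.
T₁⁴ − T₂⁴ = 2.63×10^12 − 4.76×10^10 = 2.58×10^12 K⁴.
q = 5.67×10⁻⁸ × 2.58×10^12 / 4.386 = 33300 W/m².

q ≈ 33300 W/m²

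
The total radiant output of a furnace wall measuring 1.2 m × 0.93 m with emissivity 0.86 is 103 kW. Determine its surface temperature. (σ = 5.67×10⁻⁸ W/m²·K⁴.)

A = 1.2 × 0.93 = 1.12 m².
From P = εσAT⁴, T = (P / εσA)^(1/4) = (1.03×10^5 / (0.86 × 5.67×10⁻⁸ × 1.12))^(1/4).
T = (1.89×10^12)^(1/4) = 1170 K.

T ≈ 1170 K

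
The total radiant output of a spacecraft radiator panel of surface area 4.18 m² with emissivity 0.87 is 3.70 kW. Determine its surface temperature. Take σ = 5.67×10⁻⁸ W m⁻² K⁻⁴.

T ≈ 366 K

From P = εσAT⁴, T = (P / εσA)^(1/4) = (3700 / (0.87 × 5.67×10⁻⁸ × 4.18))^(1/4).
T = (1.79×10^10)^(1/4) = 366 K.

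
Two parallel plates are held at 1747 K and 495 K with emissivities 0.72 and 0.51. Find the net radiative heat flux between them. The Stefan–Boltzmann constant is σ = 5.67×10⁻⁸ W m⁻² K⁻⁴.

q ≈ 2.23×10^5 W/m²

For two large parallel gray plates, q = σ(T₁⁴ − T₂⁴) / (1/ε₁ + 1/ε₂ − 1).
1/ε₁ + 1/ε₂ − 1 = 1/0.72 + 1/0.51 − 1 = 2.350.
T₁⁴ − T₂⁴ = 9.31×10^12 − 6.00×10^10 = 9.25×10^12 K⁴.
q = 5.67×10⁻⁸ × 9.25×10^12 / 2.350 = 2.23×10^5 W/m².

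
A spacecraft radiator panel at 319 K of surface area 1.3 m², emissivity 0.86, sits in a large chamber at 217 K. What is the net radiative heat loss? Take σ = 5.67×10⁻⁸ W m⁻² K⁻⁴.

Q ≈ 516 W

Q = εσA(T⁴ − T_s⁴). T⁴ − T_s⁴ = (319)⁴ − (217)⁴ = 1.04×10^10 − 2.22×10^9 = 8.14×10^9 K⁴.
Q = 0.86 × 5.67×10⁻⁸ × 1.30 × 8.14×10^9 = 516 W.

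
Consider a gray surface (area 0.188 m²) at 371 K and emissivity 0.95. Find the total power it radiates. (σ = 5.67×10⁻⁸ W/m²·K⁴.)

P ≈ 192 W

Stefan–Boltzmann: P = εσAT⁴ = 0.95 × 5.67×10⁻⁸ × 0.188 × (371)⁴ = 0.95 × 5.67×10⁻⁸ × 0.188 × 1.89×10^10.
P = 192 W.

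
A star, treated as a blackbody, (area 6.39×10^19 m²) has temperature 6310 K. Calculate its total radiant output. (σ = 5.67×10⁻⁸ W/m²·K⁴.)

P = σAT⁴ = 5.67×10⁻⁸ × 6.39×10^19 × (6310)⁴ = 5.67×10⁻⁸ × 6.39×10^19 × 1.59×10^15.
P = 5.74×10^27 W.

P ≈ 5.74×10^27 W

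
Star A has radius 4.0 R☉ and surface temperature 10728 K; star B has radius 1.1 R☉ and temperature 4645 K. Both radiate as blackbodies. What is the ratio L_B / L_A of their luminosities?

L = 4πR²σT⁴ ∝ R²T⁴, so L_B/L_A = (1.1/4.0)² × (4645/10728)⁴ = 0.0756 × 0.0351 = 2.66×10^-3.

L_B/L_A ≈ 2.66×10^-3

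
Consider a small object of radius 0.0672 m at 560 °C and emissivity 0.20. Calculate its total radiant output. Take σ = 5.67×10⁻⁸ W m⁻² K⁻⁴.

P ≈ 310 W

A = 4πr² = 4π × (0.0672)² = 0.0567 m².
560 °C = 833 K.
Stefan–Boltzmann: P = εσAT⁴ = 0.20 × 5.67×10⁻⁸ × 0.0567 × (833)⁴ = 0.20 × 5.67×10⁻⁸ × 0.0567 × 4.81×10^11.
P = 310 W.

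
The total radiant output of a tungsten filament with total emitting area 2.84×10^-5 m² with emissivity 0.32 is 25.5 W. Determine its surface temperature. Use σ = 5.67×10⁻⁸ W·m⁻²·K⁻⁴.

T ≈ 2650 K

From P = εσAT⁴, T = (P / εσA)^(1/4) = (25.5 / (0.32 × 5.67×10⁻⁸ × 2.84×10^-5))^(1/4).
T = (4.95×10^13)^(1/4) = 2650 K.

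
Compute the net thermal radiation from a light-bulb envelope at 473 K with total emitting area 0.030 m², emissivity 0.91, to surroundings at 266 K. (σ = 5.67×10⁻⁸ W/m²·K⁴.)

Q = εσA(T⁴ − T_s⁴). T⁴ − T_s⁴ = (473)⁴ − (266)⁴ = 5.01×10^10 − 5.01×10^9 = 4.50×10^10 K⁴.
Q = 0.91 × 5.67×10⁻⁸ × 0.0300 × 4.50×10^10 = 69.7 W.

Q ≈ 69.7 W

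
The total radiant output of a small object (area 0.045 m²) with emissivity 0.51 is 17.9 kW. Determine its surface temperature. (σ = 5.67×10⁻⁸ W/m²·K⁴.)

From P = εσAT⁴, T = (P / εσA)^(1/4) = (17900 / (0.51 × 5.67×10⁻⁸ × 0.0450))^(1/4).
T = (1.38×10^13)^(1/4) = 1930 K.

T ≈ 1930 K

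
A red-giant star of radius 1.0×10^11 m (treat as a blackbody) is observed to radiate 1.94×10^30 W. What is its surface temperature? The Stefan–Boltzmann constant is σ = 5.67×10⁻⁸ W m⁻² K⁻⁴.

T ≈ 4060 K

A = 4πr² = 4π × (1.0×10^11)² = 1.26×10^23 m².
From P = σAT⁴, T = (P / σA)^(1/4) = (1.94×10^30 / (5.67×10⁻⁸ × 1.26×10^23))^(1/4).
T = (2.72×10^14)^(1/4) = 4060 K.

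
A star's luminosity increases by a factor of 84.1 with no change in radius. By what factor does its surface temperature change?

P ∝ T⁴ ⇒ T ∝ P^(1/4), so T scales by (84.1)^(1/4) = 3.03.

factor ≈ 3.03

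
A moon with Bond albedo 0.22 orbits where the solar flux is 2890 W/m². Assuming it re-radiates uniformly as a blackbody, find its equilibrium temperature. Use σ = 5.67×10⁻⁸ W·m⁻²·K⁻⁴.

T ≈ 316 K

Power absorbed = (1−a)S·πR²; power emitted = 4πR²σT⁴. Equating and cancelling πR²:
T = ((1−a)S / 4σ)^(1/4) = (2250 / (4 × 5.67×10⁻⁸))^(1/4) = (9.94×10^9)^(1/4).
T = 316 K.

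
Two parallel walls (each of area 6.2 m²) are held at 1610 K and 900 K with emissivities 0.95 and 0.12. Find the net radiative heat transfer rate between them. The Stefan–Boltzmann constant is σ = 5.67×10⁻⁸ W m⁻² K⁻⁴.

For two large parallel gray plates, q = σ(T₁⁴ − T₂⁴) / (1/ε₁ + 1/ε₂ − 1).
1/ε₁ + 1/ε₂ − 1 = 1/0.95 + 1/0.12 − 1 = 8.386.
T₁⁴ − T₂⁴ = 6.72×10^12 − 6.56×10^11 = 6.06×10^12 K⁴.
q = 5.67×10⁻⁸ × 6.06×10^12 / 8.386 = 41000 W/m².
Q = q·A = 41000 × 6.2 = 2.54×10^5 W.

Q ≈ 2.54×10^5 W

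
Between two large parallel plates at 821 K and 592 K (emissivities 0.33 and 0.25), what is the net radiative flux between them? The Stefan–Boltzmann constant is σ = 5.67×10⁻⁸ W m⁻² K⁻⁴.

For two large parallel gray plates, q = σ(T₁⁴ − T₂⁴) / (1/ε₁ + 1/ε₂ − 1).
1/ε₁ + 1/ε₂ − 1 = 1/0.33 + 1/0.25 − 1 = 6.030.
T₁⁴ − T₂⁴ = 4.54×10^11 − 1.23×10^11 = 3.32×10^11 K⁴.
q = 5.67×10⁻⁸ × 3.32×10^11 / 6.030 = 3120 W/m².

q ≈ 3120 W/m²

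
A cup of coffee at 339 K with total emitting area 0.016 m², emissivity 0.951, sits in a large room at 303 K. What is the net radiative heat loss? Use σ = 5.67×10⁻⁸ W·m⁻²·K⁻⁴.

Q ≈ 4.12 W

Q = εσA(T⁴ − T_s⁴). T⁴ − T_s⁴ = (339)⁴ − (303)⁴ = 1.32×10^10 − 8.43×10^9 = 4.78×10^9 K⁴.
Q = 0.951 × 5.67×10⁻⁸ × 0.0160 × 4.78×10^9 = 4.12 W.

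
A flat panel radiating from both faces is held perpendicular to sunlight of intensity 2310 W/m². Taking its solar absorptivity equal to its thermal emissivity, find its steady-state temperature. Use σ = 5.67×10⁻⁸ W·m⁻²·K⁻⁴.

T ≈ 378 K

Absorbed flux αS = emitted flux 2εσT⁴ per unit area; with α = ε this gives T = (S/2σ)^(1/4).
T = (2310 / (2 × 5.67×10⁻⁸))^(1/4) = (2.04×10^10)^(1/4).
T = 378 K.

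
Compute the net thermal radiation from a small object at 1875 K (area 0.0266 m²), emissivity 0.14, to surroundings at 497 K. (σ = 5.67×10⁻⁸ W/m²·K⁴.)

Q = εσA(T⁴ − T_s⁴). T⁴ − T_s⁴ = (1875)⁴ − (497)⁴ = 1.24×10^13 − 6.10×10^10 = 1.23×10^13 K⁴.
Q = 0.14 × 5.67×10⁻⁸ × 0.0266 × 1.23×10^13 = 2600 W.

Q ≈ 2600 W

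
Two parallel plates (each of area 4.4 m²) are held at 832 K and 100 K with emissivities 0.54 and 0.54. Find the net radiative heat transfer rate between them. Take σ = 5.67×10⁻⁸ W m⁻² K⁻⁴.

For two large parallel gray plates, q = σ(T₁⁴ − T₂⁴) / (1/ε₁ + 1/ε₂ − 1).
1/ε₁ + 1/ε₂ − 1 = 1/0.54 + 1/0.54 − 1 = 2.704.
T₁⁴ − T₂⁴ = 4.79×10^11 − 1.00×10^8 = 4.79×10^11 K⁴.
q = 5.67×10⁻⁸ × 4.79×10^11 / 2.704 = 10000 W/m².
Q = q·A = 10000 × 4.4 = 44200 W.

Q ≈ 44200 W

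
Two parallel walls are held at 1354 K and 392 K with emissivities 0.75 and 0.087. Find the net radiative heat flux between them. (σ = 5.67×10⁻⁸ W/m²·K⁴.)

For two large parallel gray plates, q = σ(T₁⁴ − T₂⁴) / (1/ε₁ + 1/ε₂ − 1).
1/ε₁ + 1/ε₂ − 1 = 1/0.75 + 1/0.087 − 1 = 11.83.
T₁⁴ − T₂⁴ = 3.36×10^12 − 2.36×10^10 = 3.34×10^12 K⁴.
q = 5.67×10⁻⁸ × 3.34×10^12 / 11.83 = 16000 W/m².

q ≈ 16000 W/m²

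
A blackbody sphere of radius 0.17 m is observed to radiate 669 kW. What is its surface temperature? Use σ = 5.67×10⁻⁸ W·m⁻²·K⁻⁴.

T ≈ 2390 K

A = 4πr² = 4π × (0.17)² = 0.363 m².
From P = σAT⁴, T = (P / σA)^(1/4) = (6.69×10^5 / (5.67×10⁻⁸ × 0.363))^(1/4).
T = (3.25×10^13)^(1/4) = 2390 K.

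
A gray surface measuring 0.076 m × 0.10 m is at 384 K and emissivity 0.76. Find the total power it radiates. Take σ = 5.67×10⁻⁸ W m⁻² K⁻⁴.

P ≈ 7.12 W

A = 0.076 × 0.10 = 7.60×10^-3 m².
P = εσAT⁴ = 0.76 × 5.67×10⁻⁸ × 7.60×10^-3 × (384)⁴ = 0.76 × 5.67×10⁻⁸ × 7.60×10^-3 × 2.17×10^10.
P = 7.12 W.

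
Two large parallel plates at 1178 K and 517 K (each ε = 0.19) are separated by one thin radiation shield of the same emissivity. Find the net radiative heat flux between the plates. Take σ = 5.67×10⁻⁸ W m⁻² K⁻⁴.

Each of the 2 gaps contributes resistance (2/ε − 1) = 2/0.19 − 1 = 9.526; total = 19.05.
q = σ(T₁⁴ − T₂⁴) / 19.05 = 5.67×10⁻⁸ × 1.85×10^12 / 19.05 = 5520 W/m².

q ≈ 5520 W/m²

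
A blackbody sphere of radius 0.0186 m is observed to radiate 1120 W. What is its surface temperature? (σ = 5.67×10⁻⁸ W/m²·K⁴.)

T ≈ 1460 K

A = 4πr² = 4π × (0.0186)² = 4.35×10^-3 m².
From P = σAT⁴, T = (P / σA)^(1/4) = (1120 / (5.67×10⁻⁸ × 4.35×10^-3))^(1/4).
T = (4.54×10^12)^(1/4) = 1460 K.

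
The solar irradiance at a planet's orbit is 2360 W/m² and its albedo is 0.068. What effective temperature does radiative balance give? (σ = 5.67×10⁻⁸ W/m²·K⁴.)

T ≈ 314 K

Power absorbed = (1−a)S·πR²; power emitted = 4πR²σT⁴. Equating and cancelling πR²:
T = ((1−a)S / 4σ)^(1/4) = (2200 / (4 × 5.67×10⁻⁸))^(1/4) = (9.70×10^9)^(1/4).
T = 314 K.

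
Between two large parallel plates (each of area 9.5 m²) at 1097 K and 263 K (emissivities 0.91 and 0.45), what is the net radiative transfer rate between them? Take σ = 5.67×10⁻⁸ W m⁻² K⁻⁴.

Q ≈ 3.35×10^5 W

For two large parallel gray plates, q = σ(T₁⁴ − T₂⁴) / (1/ε₁ + 1/ε₂ − 1).
1/ε₁ + 1/ε₂ − 1 = 1/0.91 + 1/0.45 − 1 = 2.321.
T₁⁴ − T₂⁴ = 1.45×10^12 − 4.78×10^9 = 1.44×10^12 K⁴.
q = 5.67×10⁻⁸ × 1.44×10^12 / 2.321 = 35300 W/m².
Q = q·A = 35300 × 9.5 = 3.35×10^5 W.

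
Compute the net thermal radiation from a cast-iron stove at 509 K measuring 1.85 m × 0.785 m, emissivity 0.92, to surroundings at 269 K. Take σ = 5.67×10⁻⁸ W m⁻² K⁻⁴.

A = 1.85 × 0.785 = 1.45 m².
Q = εσA(T⁴ − T_s⁴). T⁴ − T_s⁴ = (509)⁴ − (269)⁴ = 6.71×10^10 − 5.24×10^9 = 6.19×10^10 K⁴.
Q = 0.92 × 5.67×10⁻⁸ × 1.45 × 6.19×10^10 = 4690 W.

Q ≈ 4690 W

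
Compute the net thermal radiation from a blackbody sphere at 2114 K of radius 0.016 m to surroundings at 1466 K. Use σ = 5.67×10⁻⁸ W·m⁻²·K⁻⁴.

Q ≈ 2800 W

A = 4πr² = 4π × (0.016)² = 3.22×10^-3 m².
Q = σA(T⁴ − T_s⁴). T⁴ − T_s⁴ = (2114)⁴ − (1466)⁴ = 2.00×10^13 − 4.62×10^12 = 1.54×10^13 K⁴.
Q = 5.67×10⁻⁸ × 3.22×10^-3 × 1.54×10^13 = 2800 W.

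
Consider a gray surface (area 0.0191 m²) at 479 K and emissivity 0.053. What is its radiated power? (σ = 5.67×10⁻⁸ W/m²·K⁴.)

P ≈ 3.02 W

Stefan–Boltzmann: P = εσAT⁴ = 0.053 × 5.67×10⁻⁸ × 0.0191 × (479)⁴ = 0.053 × 5.67×10⁻⁸ × 0.0191 × 5.26×10^10.
P = 3.02 W.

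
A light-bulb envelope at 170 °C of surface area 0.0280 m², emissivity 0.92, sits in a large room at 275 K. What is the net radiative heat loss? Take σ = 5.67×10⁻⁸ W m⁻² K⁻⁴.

Convert: 170 °C = 443 K.
Q = εσA(T⁴ − T_s⁴). T⁴ − T_s⁴ = (443)⁴ − (275)⁴ = 3.85×10^10 − 5.72×10^9 = 3.28×10^10 K⁴.
Q = 0.92 × 5.67×10⁻⁸ × 0.0280 × 3.28×10^10 = 47.9 W.

Q ≈ 47.9 W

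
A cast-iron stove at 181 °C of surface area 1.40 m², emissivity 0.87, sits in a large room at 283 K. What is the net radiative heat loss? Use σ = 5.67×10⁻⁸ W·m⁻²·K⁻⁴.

Q ≈ 2490 W

Convert: 181 °C = 454 K.
Q = εσA(T⁴ − T_s⁴). T⁴ − T_s⁴ = (454)⁴ − (283)⁴ = 4.25×10^10 − 6.41×10^9 = 3.61×10^10 K⁴.
Q = 0.87 × 5.67×10⁻⁸ × 1.40 × 3.61×10^10 = 2490 W.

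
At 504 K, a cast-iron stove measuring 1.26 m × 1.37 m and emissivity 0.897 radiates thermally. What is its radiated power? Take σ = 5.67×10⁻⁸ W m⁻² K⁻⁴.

P ≈ 5660 W

A = 1.26 × 1.37 = 1.73 m².
Stefan–Boltzmann: P = εσAT⁴ = 0.897 × 5.67×10⁻⁸ × 1.73 × (504)⁴ = 0.897 × 5.67×10⁻⁸ × 1.73 × 6.45×10^10.
P = 5660 W.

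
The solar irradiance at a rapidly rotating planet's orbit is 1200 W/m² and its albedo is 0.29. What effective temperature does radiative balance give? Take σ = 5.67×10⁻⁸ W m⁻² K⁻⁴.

T ≈ 248 K

Power absorbed = (1−a)S·πR²; power emitted = 4πR²σT⁴. Equating and cancelling πR²:
T = ((1−a)S / 4σ)^(1/4) = (852 / (4 × 5.67×10⁻⁸))^(1/4) = (3.76×10^9)^(1/4).
T = 248 K.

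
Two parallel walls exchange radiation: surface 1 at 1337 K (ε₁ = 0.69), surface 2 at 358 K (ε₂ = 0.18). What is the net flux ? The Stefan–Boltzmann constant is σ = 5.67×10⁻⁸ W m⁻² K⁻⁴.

q ≈ 30000 W/m²

For two large parallel gray plates, q = σ(T₁⁴ − T₂⁴) / (1/ε₁ + 1/ε₂ − 1).
1/ε₁ + 1/ε₂ − 1 = 1/0.69 + 1/0.18 − 1 = 6.005.
T₁⁴ − T₂⁴ = 3.20×10^12 − 1.64×10^10 = 3.18×10^12 K⁴.
q = 5.67×10⁻⁸ × 3.18×10^12 / 6.005 = 30000 W/m².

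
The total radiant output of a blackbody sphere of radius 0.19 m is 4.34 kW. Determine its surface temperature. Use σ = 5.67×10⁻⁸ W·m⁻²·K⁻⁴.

A = 4πr² = 4π × (0.19)² = 0.454 m².
From P = σAT⁴, T = (P / σA)^(1/4) = (4340 / (5.67×10⁻⁸ × 0.454))^(1/4).
T = (1.69×10^11)^(1/4) = 641 K.

T ≈ 641 K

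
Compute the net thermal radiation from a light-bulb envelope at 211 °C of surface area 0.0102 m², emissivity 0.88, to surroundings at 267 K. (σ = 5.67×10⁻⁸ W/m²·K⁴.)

Q ≈ 25.3 W

Convert: 211 °C = 484 K.
Q = εσA(T⁴ − T_s⁴). T⁴ − T_s⁴ = (484)⁴ − (267)⁴ = 5.49×10^10 − 5.08×10^9 = 4.98×10^10 K⁴.
Q = 0.88 × 5.67×10⁻⁸ × 0.0102 × 4.98×10^10 = 25.3 W.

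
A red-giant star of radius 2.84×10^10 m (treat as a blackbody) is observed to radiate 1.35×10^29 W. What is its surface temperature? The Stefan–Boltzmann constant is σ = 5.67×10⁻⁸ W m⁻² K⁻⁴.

A = 4πr² = 4π × (2.84×10^10)² = 1.01×10^22 m².
From P = σAT⁴, T = (P / σA)^(1/4) = (1.35×10^29 / (5.67×10⁻⁸ × 1.01×10^22))^(1/4).
T = (2.35×10^14)^(1/4) = 3910 K.

T ≈ 3910 K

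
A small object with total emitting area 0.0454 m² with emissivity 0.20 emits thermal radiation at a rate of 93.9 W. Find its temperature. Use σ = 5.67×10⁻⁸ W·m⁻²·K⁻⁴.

From P = εσAT⁴, T = (P / εσA)^(1/4) = (93.9 / (0.20 × 5.67×10⁻⁸ × 0.0454))^(1/4).
T = (1.82×10^11)^(1/4) = 654 K.

T ≈ 654 K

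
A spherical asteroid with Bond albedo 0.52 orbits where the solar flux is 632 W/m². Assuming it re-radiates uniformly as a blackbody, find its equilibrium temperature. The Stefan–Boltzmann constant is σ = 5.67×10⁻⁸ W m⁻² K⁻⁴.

T ≈ 191 K

Power absorbed = (1−a)S·πR²; power emitted = 4πR²σT⁴. Equating and cancelling πR²:
T = ((1−a)S / 4σ)^(1/4) = (303 / (4 × 5.67×10⁻⁸))^(1/4) = (1.34×10^9)^(1/4).
T = 191 K.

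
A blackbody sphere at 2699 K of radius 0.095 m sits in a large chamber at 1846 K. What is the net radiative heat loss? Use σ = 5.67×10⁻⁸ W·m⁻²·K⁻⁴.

Q ≈ 2.67×10^5 W

A = 4πr² = 4π × (0.095)² = 0.113 m².
Q = σA(T⁴ − T_s⁴). T⁴ − T_s⁴ = (2699)⁴ − (1846)⁴ = 5.31×10^13 − 1.16×10^13 = 4.15×10^13 K⁴.
Q = 5.67×10⁻⁸ × 0.113 × 4.15×10^13 = 2.67×10^5 W.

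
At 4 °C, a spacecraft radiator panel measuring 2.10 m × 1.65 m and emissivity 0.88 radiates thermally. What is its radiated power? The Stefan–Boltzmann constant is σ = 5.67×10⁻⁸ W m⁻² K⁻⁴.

A = 2.10 × 1.65 = 3.46 m².
4 °C = 277 K.
Stefan–Boltzmann: P = εσAT⁴ = 0.88 × 5.67×10⁻⁸ × 3.46 × (277)⁴ = 0.88 × 5.67×10⁻⁸ × 3.46 × 5.89×10^9.
P = 1020 W.

P ≈ 1020 W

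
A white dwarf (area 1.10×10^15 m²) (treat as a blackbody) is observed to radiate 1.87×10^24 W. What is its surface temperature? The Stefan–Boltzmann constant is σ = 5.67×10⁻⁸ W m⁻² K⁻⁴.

T ≈ 13200 K

From P = σAT⁴, T = (P / σA)^(1/4) = (1.87×10^24 / (5.67×10⁻⁸ × 1.10×10^15))^(1/4).
T = (3.00×10^16)^(1/4) = 13200 K.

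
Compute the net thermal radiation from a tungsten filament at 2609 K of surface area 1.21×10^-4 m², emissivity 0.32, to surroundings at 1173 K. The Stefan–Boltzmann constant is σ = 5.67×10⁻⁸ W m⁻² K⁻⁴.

Q = εσA(T⁴ − T_s⁴). T⁴ − T_s⁴ = (2609)⁴ − (1173)⁴ = 4.63×10^13 − 1.89×10^12 = 4.44×10^13 K⁴.
Q = 0.32 × 5.67×10⁻⁸ × 1.21×10^-4 × 4.44×10^13 = 97.6 W.

Q ≈ 97.6 W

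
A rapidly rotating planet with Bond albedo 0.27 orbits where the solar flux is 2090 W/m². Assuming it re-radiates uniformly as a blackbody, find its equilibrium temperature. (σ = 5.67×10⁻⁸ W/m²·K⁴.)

T ≈ 286 K

Power absorbed = (1−a)S·πR²; power emitted = 4πR²σT⁴. Equating and cancelling πR²:
T = ((1−a)S / 4σ)^(1/4) = (1530 / (4 × 5.67×10⁻⁸))^(1/4) = (6.73×10^9)^(1/4).
T = 286 K.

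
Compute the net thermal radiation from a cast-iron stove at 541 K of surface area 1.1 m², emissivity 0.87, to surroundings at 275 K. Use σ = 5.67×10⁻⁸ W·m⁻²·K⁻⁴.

Q = εσA(T⁴ − T_s⁴). T⁴ − T_s⁴ = (541)⁴ − (275)⁴ = 8.57×10^10 − 5.72×10^9 = 7.99×10^10 K⁴.
Q = 0.87 × 5.67×10⁻⁸ × 1.10 × 7.99×10^10 = 4340 W.

Q ≈ 4340 W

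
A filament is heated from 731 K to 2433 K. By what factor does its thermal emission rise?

ratio ≈ 123

P ∝ T⁴, so the ratio is (2433/731)⁴ = (3.328)⁴ = 123.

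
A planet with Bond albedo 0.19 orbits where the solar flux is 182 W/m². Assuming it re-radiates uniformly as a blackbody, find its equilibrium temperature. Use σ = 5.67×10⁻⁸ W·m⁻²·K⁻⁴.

Power absorbed = (1−a)S·πR²; power emitted = 4πR²σT⁴. Equating and cancelling πR²:
T = ((1−a)S / 4σ)^(1/4) = (147 / (4 × 5.67×10⁻⁸))^(1/4) = (6.50×10^8)^(1/4).
T = 160 K.

T ≈ 160 K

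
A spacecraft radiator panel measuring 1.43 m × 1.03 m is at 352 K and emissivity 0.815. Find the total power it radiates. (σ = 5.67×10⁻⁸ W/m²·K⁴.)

P ≈ 1040 W

A = 1.43 × 1.03 = 1.47 m².
Stefan–Boltzmann: P = εσAT⁴ = 0.815 × 5.67×10⁻⁸ × 1.47 × (352)⁴ = 0.815 × 5.67×10⁻⁸ × 1.47 × 1.54×10^10.
P = 1040 W.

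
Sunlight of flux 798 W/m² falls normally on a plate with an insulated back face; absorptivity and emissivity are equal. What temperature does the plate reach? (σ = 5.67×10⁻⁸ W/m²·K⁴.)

T ≈ 344 K

Absorbed flux αS = emitted flux εσT⁴ (one radiating face); with α = ε, T = (S/σ)^(1/4).
T = (798 / 5.67×10⁻⁸)^(1/4) = (1.41×10^10)^(1/4).
T = 344 K.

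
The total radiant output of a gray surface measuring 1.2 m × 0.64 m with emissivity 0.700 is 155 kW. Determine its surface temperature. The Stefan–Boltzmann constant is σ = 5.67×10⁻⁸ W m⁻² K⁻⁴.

T ≈ 1500 K

A = 1.2 × 0.64 = 0.768 m².
From P = εσAT⁴, T = (P / εσA)^(1/4) = (1.55×10^5 / (0.700 × 5.67×10⁻⁸ × 0.768))^(1/4).
T = (5.08×10^12)^(1/4) = 1500 K.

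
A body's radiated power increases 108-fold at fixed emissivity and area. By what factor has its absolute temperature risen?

P ∝ T⁴ ⇒ T ∝ P^(1/4), so T scales by (108)^(1/4) = 3.22.

factor ≈ 3.22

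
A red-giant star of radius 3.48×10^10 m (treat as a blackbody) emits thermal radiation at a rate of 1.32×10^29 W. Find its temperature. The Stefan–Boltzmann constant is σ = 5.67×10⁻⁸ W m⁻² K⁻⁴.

T ≈ 3520 K

A = 4πr² = 4π × (3.48×10^10)² = 1.52×10^22 m².
From P = σAT⁴, T = (P / σA)^(1/4) = (1.32×10^29 / (5.67×10⁻⁸ × 1.52×10^22))^(1/4).
T = (1.53×10^14)^(1/4) = 3520 K.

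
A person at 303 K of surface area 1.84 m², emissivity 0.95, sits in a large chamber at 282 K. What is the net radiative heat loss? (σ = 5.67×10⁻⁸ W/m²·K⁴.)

Q ≈ 209 W

Q = εσA(T⁴ − T_s⁴). T⁴ − T_s⁴ = (303)⁴ − (282)⁴ = 8.43×10^9 − 6.32×10^9 = 2.10×10^9 K⁴.
Q = 0.95 × 5.67×10⁻⁸ × 1.84 × 2.10×10^9 = 209 W.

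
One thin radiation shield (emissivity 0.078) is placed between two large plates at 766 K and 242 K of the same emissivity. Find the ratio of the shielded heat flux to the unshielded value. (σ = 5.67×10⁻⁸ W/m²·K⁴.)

ratio ≈ 0.500

With N identical shields there are N+1 = 2 gaps in series, each with the same radiative resistance, so the flux falls to 1/(N+1) of its unshielded value.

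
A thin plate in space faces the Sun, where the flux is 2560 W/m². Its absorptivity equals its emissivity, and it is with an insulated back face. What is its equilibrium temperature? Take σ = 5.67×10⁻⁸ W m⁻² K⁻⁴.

T ≈ 461 K

Absorbed flux αS = emitted flux εσT⁴ (one radiating face); with α = ε, T = (S/σ)^(1/4).
T = (2560 / 5.67×10⁻⁸)^(1/4) = (4.51×10^10)^(1/4).
T = 461 K.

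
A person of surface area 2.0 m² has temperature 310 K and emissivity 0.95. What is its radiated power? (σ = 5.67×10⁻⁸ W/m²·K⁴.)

P ≈ 995 W

Stefan–Boltzmann: P = εσAT⁴ = 0.95 × 5.67×10⁻⁸ × 2.00 × (310)⁴ = 0.95 × 5.67×10⁻⁸ × 2.00 × 9.24×10^9.
P = 995 W.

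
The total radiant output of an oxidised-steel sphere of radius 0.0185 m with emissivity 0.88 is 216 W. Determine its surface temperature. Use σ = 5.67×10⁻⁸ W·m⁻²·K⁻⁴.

A = 4πr² = 4π × (0.0185)² = 4.30×10^-3 m².
From P = εσAT⁴, T = (P / εσA)^(1/4) = (216 / (0.88 × 5.67×10⁻⁸ × 4.30×10^-3))^(1/4).
T = (1.01×10^12)^(1/4) = 1000 K.

T ≈ 1000 K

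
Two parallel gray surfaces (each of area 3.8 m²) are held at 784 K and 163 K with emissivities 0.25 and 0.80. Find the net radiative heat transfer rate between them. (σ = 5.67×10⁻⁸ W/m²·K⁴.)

Q ≈ 19100 W

For two large parallel gray plates, q = σ(T₁⁴ − T₂⁴) / (1/ε₁ + 1/ε₂ − 1).
1/ε₁ + 1/ε₂ − 1 = 1/0.25 + 1/0.80 − 1 = 4.250.
T₁⁴ − T₂⁴ = 3.78×10^11 − 7.06×10^8 = 3.77×10^11 K⁴.
q = 5.67×10⁻⁸ × 3.77×10^11 / 4.250 = 5030 W/m².
Q = q·A = 5030 × 3.8 = 19100 W.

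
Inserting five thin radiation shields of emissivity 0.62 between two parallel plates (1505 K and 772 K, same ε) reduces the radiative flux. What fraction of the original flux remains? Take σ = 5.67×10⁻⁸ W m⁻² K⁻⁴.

ratio ≈ 0.167

With N identical shields there are N+1 = 6 gaps in series, each with the same radiative resistance, so the flux falls to 1/(N+1) of its unshielded value.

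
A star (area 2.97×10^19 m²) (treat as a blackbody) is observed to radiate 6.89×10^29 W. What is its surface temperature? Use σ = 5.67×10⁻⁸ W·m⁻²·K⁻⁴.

T ≈ 25300 K

From P = σAT⁴, T = (P / σA)^(1/4) = (6.89×10^29 / (5.67×10⁻⁸ × 2.97×10^19))^(1/4).
T = (4.09×10^17)^(1/4) = 25300 K.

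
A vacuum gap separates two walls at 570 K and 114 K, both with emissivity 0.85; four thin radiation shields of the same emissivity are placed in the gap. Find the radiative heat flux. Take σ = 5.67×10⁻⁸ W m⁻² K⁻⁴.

q ≈ 883 W/m²

Each of the 5 gaps contributes resistance (2/ε − 1) = 2/0.85 − 1 = 1.353; total = 6.765.
q = σ(T₁⁴ − T₂⁴) / 6.765 = 5.67×10⁻⁸ × 1.05×10^11 / 6.765 = 883 W/m².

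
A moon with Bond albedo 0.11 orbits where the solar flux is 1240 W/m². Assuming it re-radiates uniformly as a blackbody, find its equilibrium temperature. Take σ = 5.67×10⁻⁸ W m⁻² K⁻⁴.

Power absorbed = (1−a)S·πR²; power emitted = 4πR²σT⁴. Equating and cancelling πR²:
T = ((1−a)S / 4σ)^(1/4) = (1100 / (4 × 5.67×10⁻⁸))^(1/4) = (4.87×10^9)^(1/4).
T = 264 K.

T ≈ 264 K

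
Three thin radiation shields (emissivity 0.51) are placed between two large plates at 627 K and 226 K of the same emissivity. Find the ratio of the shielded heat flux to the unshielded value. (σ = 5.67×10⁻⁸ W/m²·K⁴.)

With N identical shields there are N+1 = 4 gaps in series, each with the same radiative resistance, so the flux falls to 1/(N+1) of its unshielded value.

ratio ≈ 0.250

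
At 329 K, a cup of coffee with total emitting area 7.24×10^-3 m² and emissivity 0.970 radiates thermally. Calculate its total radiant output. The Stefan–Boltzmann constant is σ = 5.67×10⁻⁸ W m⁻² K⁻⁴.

P ≈ 4.67 W

Stefan–Boltzmann: P = εσAT⁴ = 0.970 × 5.67×10⁻⁸ × 7.24×10^-3 × (329)⁴ = 0.970 × 5.67×10⁻⁸ × 7.24×10^-3 × 1.17×10^10.
P = 4.67 W.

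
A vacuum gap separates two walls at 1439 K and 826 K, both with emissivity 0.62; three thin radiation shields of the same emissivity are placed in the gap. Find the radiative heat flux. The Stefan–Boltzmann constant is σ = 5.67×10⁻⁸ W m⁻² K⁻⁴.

q ≈ 24300 W/m²

Each of the 4 gaps contributes resistance (2/ε − 1) = 2/0.62 − 1 = 2.226; total = 8.903.
q = σ(T₁⁴ − T₂⁴) / 8.903 = 5.67×10⁻⁸ × 3.82×10^12 / 8.903 = 24300 W/m².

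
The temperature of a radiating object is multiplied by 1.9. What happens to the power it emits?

P ∝ T⁴, so the power scales as (1.9)⁴ = 13.0.

factor ≈ 13.0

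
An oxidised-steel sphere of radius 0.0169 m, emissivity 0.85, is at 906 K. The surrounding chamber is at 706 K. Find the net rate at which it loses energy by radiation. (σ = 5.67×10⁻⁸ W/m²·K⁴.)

Q ≈ 73.6 W

A = 4πr² = 4π × (0.0169)² = 3.59×10^-3 m².
Q = εσA(T⁴ − T_s⁴). T⁴ − T_s⁴ = (906)⁴ − (706)⁴ = 6.74×10^11 − 2.48×10^11 = 4.25×10^11 K⁴.
Q = 0.85 × 5.67×10⁻⁸ × 3.59×10^-3 × 4.25×10^11 = 73.6 W.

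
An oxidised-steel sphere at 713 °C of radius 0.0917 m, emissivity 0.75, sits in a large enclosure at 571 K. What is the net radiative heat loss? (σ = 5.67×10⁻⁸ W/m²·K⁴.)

Q ≈ 3770 W

A = 4πr² = 4π × (0.0917)² = 0.106 m².
Convert: 713 °C = 986 K.
Q = εσA(T⁴ − T_s⁴). T⁴ − T_s⁴ = (986)⁴ − (571)⁴ = 9.45×10^11 − 1.06×10^11 = 8.39×10^11 K⁴.
Q = 0.75 × 5.67×10⁻⁸ × 0.106 × 8.39×10^11 = 3770 W.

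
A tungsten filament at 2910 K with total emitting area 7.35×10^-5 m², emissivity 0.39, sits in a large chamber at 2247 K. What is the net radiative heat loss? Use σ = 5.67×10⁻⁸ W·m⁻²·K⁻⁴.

Q ≈ 75.1 W

Q = εσA(T⁴ − T_s⁴). T⁴ − T_s⁴ = (2910)⁴ − (2247)⁴ = 7.17×10^13 − 2.55×10^13 = 4.62×10^13 K⁴.
Q = 0.39 × 5.67×10⁻⁸ × 7.35×10^-5 × 4.62×10^13 = 75.1 W.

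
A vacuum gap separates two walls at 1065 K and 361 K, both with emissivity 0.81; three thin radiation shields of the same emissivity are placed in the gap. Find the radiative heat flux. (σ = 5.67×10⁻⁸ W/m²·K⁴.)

Each of the 4 gaps contributes resistance (2/ε − 1) = 2/0.81 − 1 = 1.469; total = 5.877.
q = σ(T₁⁴ − T₂⁴) / 5.877 = 5.67×10⁻⁸ × 1.27×10^12 / 5.877 = 12200 W/m².

q ≈ 12200 W/m²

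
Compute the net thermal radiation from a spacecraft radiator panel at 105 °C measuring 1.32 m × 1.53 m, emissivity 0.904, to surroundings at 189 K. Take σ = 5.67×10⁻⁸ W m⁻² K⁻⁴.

Q ≈ 1980 W

A = 1.32 × 1.53 = 2.02 m².
Convert: 105 °C = 378 K.
Q = εσA(T⁴ − T_s⁴). T⁴ − T_s⁴ = (378)⁴ − (189)⁴ = 2.04×10^10 − 1.28×10^9 = 1.91×10^10 K⁴.
Q = 0.904 × 5.67×10⁻⁸ × 2.02 × 1.91×10^10 = 1980 W.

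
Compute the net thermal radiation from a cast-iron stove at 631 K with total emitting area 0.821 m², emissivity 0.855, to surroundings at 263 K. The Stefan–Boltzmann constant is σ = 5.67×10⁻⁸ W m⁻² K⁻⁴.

Q = εσA(T⁴ − T_s⁴). T⁴ − T_s⁴ = (631)⁴ − (263)⁴ = 1.59×10^11 − 4.78×10^9 = 1.54×10^11 K⁴.
Q = 0.855 × 5.67×10⁻⁸ × 0.821 × 1.54×10^11 = 6120 W.

Q ≈ 6120 W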